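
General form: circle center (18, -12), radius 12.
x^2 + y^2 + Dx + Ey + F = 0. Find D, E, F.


(x-18)^2 + (y+ 12)^2 = 12^2
D = -2h = -36, E = -2k = 24
F = h^2+k^2-r^2 = 324+144-144 = 324

D = -36, E = 24, F = 324


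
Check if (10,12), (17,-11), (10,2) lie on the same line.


10*(-11-2) + 17*(2-12) + 10*(12+ 11)
= -130 - 170 + 230 = -70

No, not collinear (determinant = -70)


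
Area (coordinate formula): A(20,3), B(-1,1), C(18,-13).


20*(1+ 13) = 280
-1*(-13-3) = 16
18*(3-1) = 36
sum = 332
Area = |332|/2 = 166.0000

166.0000 sq units


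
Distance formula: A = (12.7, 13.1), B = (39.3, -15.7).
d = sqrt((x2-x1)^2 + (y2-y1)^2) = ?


dx = 39.3 - 12.7 = 26.6
dy = -15.7 - 13.1 = -28.8
d = sqrt(707.56 + 829.44) = sqrt(1537) = 39.2046

39.2046


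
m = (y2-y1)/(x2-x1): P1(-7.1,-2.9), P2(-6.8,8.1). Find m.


dy = 8.1 + 2.9 = 11.0
dx = -6.8 + 7.1 = 0.3
m = 11.0/0.3 = 36.6667

m = 36.6667


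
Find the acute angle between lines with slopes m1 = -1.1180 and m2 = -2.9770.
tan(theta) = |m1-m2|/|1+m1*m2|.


m1-m2 = 1.859
1+m1*m2 = 4.328286
tan(theta) = |1.859/4.328286| = 0.429500
theta = arctan(|1.859/4.328286|) = 23.2435 degrees (acute angle)

23.2435 degrees


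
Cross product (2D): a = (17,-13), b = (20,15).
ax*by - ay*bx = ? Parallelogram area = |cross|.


cross = 17*15 + 13*20 = 255 + 260 = 515
Parallelogram area = |515| = 515

cross = 515, parallelogram area = 515


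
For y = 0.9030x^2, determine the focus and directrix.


a = 0.9030
1/(4a) = 0.2769
Focus = (0, 0.2769)
Directrix: y = -0.2769

Focus = (0, 0.2769), Directrix: y = -0.2769


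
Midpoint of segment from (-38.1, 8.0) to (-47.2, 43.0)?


Mx = (-38.1 - 47.2)/2 = -85.3/2 = -42.6500
My = (8.0 + 43.0)/2 = 51.0/2 = 25.5000

(-42.6500, 25.5000)


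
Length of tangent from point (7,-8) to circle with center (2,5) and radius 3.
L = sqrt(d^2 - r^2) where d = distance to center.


d = sqrt((7-2)^2 + (-8-5)^2) = sqrt(25+169) = 13.9284
L = sqrt(194.0000 - 9) = sqrt(185.0000) = 13.6015

13.6015


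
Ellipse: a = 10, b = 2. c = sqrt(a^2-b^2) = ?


c^2 = 10^2 - 2^2 = 100 - 4 = 96
c = sqrt(96) = 9.7980

c = 9.7980


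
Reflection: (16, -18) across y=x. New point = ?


Reflection rule for y=x: (y, x)
(16, -18) -> (-18, 16)

(-18, 16)


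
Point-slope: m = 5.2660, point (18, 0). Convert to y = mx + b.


y - 0 = 5.2660(x - 18)
y = 5.2660x + 0 - 5.2660*18
y = 5.2660x - 94.7880

y = 5.2660x - 94.7880


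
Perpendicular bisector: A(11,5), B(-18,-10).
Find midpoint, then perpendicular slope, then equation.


Midpoint = (-3.5, -2.5)
Slope of AB = dy/dx = -15/(-29) = 0.5172
Perp slope = -dx/dy = -29/15 = -1.9333
b = My - (perp slope)*Mx = -2.5 + (-29*(-3.5))/(-15) = -2.5 - 6.7667 = -9.2667

y = -1.9333x - 9.2667


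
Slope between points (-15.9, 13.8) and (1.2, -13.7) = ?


dy = -13.7 - 13.8 = -27.5
dx = 1.2 + 15.9 = 17.1
m = -27.5/17.1 = -1.6082

m = -1.6082


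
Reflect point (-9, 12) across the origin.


Reflection rule for origin: (-x, -y)
(-9, 12) -> (9, -12)

(9, -12)


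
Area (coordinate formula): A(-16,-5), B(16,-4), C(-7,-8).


-16*(-4+ 8) = -64
16*(-8+ 5) = -48
-7*(-5+ 4) = 7
sum = -105
Area = |-105|/2 = 52.5000

52.5000 sq units


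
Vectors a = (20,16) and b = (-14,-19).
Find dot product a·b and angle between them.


a·b = 20*(-14) + 16*(-19) = -280 - 304 = -584
|a| = sqrt(400+256) = 25.6125
|b| = sqrt(196+361) = 23.6008
cos(theta) = -584/(sqrt(656)*sqrt(557)) = -584/sqrt(365392) = -0.966125
theta = arccos(-584/sqrt(365392)) = 165.0442 degrees

a·b = -584, theta = 165.0442 deg


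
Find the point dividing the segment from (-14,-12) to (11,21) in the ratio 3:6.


Px = (3*11 + 6*(-14))/9 = -51/9 = -5.6667
Py = (3*21 + 6*(-12))/9 = -9/9 = -1.0000

P = (-5.6667, -1.0000)


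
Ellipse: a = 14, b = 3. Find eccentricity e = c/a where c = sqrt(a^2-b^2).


c = sqrt(196-9) = sqrt(187) = 13.6748
e = c/a = sqrt(187)/14 = 0.9768

e = 0.9768


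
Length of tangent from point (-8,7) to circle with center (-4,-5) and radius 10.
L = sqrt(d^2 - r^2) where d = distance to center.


d = sqrt((-8+ 4)^2 + (7+ 5)^2) = sqrt(16+144) = 12.6491
L = sqrt(160.0000 - 100) = sqrt(60.0000) = 7.7460

7.7460


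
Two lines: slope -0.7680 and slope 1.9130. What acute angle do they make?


m1-m2 = -2.681
1+m1*m2 = -0.469184
tan(theta) = |-2.681/(-0.469184)| = 5.714176
theta = arctan(|-2.681/(-0.469184)|) = 80.0736 degrees (acute angle)

80.0736 degrees


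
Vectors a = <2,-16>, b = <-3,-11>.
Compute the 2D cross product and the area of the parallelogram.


cross = 2*(-11) + 16*(-3) = -22 - 48 = -70
Parallelogram area = |-70| = 70

cross = -70, parallelogram area = 70


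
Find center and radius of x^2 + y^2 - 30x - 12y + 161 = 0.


h = -D/2 = 30/2 = 15
k = -E/2 = 12/2 = 6
r^2 = h^2 + k^2 - F = 225 + 36 - 161 = 100
r = 10

Center (15, 6), radius = 10


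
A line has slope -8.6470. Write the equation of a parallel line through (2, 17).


Parallel lines have equal slopes.
m2 = -8.6470
b2 = 17 + 8.6470*2 = 34.2940

y = -8.6470x + 34.2940


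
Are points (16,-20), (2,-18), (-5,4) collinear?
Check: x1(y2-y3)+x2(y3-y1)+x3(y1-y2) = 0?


16*(-18-4) + 2*(4+ 20) - 5*(-20+ 18)
= -352 + 48 + 10 = -294

No, not collinear (determinant = -294)


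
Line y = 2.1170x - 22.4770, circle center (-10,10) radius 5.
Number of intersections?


Substitute y = 2.1170x - 22.4770: (x+ 10)^2 + (2.1170x- 22.4770-10)^2 = 25
Expand to Ax^2 + Bx + C = 0, where b-k = -32.477
A = 1+m^2 = 5.481689
B = 2(m(b-k) - h) = 2(2.1170*(-32.477) + 10) = -117.507618
C = h^2 + (b-k)^2 - r^2 = 100 + 1054.755529 - 25 = 1129.755529
disc = B^2-4AC = 13808.0403 - 24771.8738 = -10963.8335
disc < 0

0 intersection points


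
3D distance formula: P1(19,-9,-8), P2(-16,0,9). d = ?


dx=-35, dy=9, dz=17
d = sqrt(1225+81+289) = sqrt(1595) = 39.9375

39.9375


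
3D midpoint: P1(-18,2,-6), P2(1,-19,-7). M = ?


Mx = (-18+1)/2 = -8.5000
My = (2- 19)/2 = -8.5000
Mz = (-6- 7)/2 = -6.5000

M = (-8.5000, -8.5000, -6.5000)


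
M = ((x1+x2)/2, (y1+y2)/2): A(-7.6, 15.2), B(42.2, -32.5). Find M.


Mx = (-7.6 + 42.2)/2 = 34.6/2 = 17.3000
My = (15.2 - 32.5)/2 = -17.3/2 = -8.6500

(17.3000, -8.6500)


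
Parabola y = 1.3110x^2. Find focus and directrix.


a = 1.3110
1/(4a) = 0.1907
Focus = (0, 0.1907)
Directrix: y = -0.1907

Focus = (0, 0.1907), Directrix: y = -0.1907


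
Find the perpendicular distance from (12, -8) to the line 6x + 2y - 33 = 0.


|6*12 + 2*(-8) - 33| = |23| = 23
sqrt(36 + 4) = sqrt(40) = 6.3246
d = 23/sqrt(40) = 3.6366

3.6366


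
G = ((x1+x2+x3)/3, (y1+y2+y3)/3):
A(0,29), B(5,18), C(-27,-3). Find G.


Gx = (0+5- 27)/3 = -22/3 = -7.3333
Gy = (29+18- 3)/3 = 44/3 = 14.6667

G = (-7.3333, 14.6667)


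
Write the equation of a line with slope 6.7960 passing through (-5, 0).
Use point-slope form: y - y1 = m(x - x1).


y - 0 = 6.7960(x + 5)
y = 6.7960x + 0 - 6.7960*(-5)
y = 6.7960x + 33.9800

y = 6.7960x + 33.9800


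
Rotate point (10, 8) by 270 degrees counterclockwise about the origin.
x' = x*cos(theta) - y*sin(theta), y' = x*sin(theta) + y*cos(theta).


cos(270) = 0, sin(270) = -1
x' = 10*0 - 8*(-1) = 8
y' = 10*(-1) + 8*0 = -10

(8, -10)


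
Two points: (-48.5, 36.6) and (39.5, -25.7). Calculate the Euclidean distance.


dx = 39.5 + 48.5 = 88.0
dy = -25.7 - 36.6 = -62.3
d = sqrt(7744.0 + 3881.29) = sqrt(11625.29) = 107.8206

107.8206


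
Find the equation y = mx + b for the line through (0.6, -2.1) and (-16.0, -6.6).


m = (-4.5)/(-16.6) = 0.2711
b = y1 - m*x1 = -2.1 - (-4.5*0.6)/(-16.6) = -2.1 - 0.1627 = -2.2627

y = 0.2711x - 2.2627


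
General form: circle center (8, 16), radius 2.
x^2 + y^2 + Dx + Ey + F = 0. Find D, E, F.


(x-8)^2 + (y-16)^2 = 2^2
D = -2h = -16, E = -2k = -32
F = h^2+k^2-r^2 = 64+256-4 = 316

D = -16, E = -32, F = 316


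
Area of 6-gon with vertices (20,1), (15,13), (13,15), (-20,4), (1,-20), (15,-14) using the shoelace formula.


sum(xi*y_{i+1}) = 20*13 + 15*15 + 13*4 - 20*(-20) + 1*(-14) + 15*1 = 938
sum(yi*x_{i+1}) = 1*15 + 13*13 + 15*(-20) + 4*1 - 20*15 - 14*20 = -692
Area = |938 + 692|/2 = 1630/2 = 815.0000

815.0000 sq units


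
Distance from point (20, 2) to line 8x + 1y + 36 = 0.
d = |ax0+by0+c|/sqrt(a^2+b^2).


|8*20 + 1*2 + 36| = |198| = 198
sqrt(64 + 1) = sqrt(65) = 8.0623
d = 198/sqrt(65) = 24.5589

24.5589


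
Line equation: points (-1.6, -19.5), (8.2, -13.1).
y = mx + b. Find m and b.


m = (6.4)/(9.8) = 0.6531
b = y1 - m*x1 = -19.5 - (6.4*(-1.6))/(9.8) = -19.5 + 1.0449 = -18.4551

y = 0.6531x - 18.4551


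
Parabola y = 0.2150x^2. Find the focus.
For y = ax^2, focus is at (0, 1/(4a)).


a = 0.2150
4a = 0.8600
focus = (0, 1/0.8600) = (0, 1.1628)

Focus = (0, 1.1628)


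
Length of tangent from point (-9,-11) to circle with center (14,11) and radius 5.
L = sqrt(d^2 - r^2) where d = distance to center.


d = sqrt((-9-14)^2 + (-11-11)^2) = sqrt(529+484) = 31.8277
L = sqrt(1013.0000 - 25) = sqrt(988.0000) = 31.4325

31.4325


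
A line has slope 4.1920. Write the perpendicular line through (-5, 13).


Perpendicular slope = -1/m1 = -1/4.1920 = -0.2385
b2 = y0 - m2*x0 = 13 - 5/4.1920 = 13 - 1.1927 = 11.8073

y = -0.2385x + 11.8073


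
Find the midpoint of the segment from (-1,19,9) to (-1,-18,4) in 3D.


Mx = (-1- 1)/2 = -1.0000
My = (19- 18)/2 = 0.5000
Mz = (9+4)/2 = 6.5000

M = (-1.0000, 0.5000, 6.5000)


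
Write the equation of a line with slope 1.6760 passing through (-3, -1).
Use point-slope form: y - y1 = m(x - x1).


y + 1 = 1.6760(x + 3)
y = 1.6760x - 1 - 1.6760*(-3)
y = 1.6760x + 4.0280

y = 1.6760x + 4.0280


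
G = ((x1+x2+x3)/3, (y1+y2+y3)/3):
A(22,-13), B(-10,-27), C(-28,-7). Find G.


Gx = (22- 10- 28)/3 = -16/3 = -5.3333
Gy = (-13- 27- 7)/3 = -47/3 = -15.6667

G = (-5.3333, -15.6667)


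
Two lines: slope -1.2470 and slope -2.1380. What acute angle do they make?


m1-m2 = 0.891
1+m1*m2 = 3.666086
tan(theta) = |0.891/3.666086| = 0.243038
theta = arctan(|0.891/3.666086|) = 13.6602 degrees (acute angle)

13.6602 degrees


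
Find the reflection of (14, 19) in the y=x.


Reflection rule for y=x: (y, x)
(14, 19) -> (19, 14)

(19, 14)


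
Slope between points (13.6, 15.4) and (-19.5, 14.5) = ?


dy = 14.5 - 15.4 = -0.9
dx = -19.5 - 13.6 = -33.1
m = -0.9/(-33.1) = 0.0272

m = 0.0272


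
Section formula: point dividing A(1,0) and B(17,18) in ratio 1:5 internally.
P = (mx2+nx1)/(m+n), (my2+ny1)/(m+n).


Px = (1*17 + 5*1)/6 = 22/6 = 3.6667
Py = (1*18 + 5*0)/6 = 18/6 = 3.0000

P = (3.6667, 3.0000)


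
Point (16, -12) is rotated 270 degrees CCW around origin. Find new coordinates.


cos(270) = 0, sin(270) = -1
x' = 16*0 + 12*(-1) = -12
y' = 16*(-1) - 12*0 = -16

(-12, -16)


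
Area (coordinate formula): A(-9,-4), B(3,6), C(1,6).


-9*(6-6) = 0
3*(6+ 4) = 30
1*(-4-6) = -10
sum = 20
Area = |20|/2 = 10.0000

10.0000 sq units


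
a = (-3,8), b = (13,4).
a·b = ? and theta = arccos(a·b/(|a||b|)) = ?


a·b = -3*13 + 8*4 = -39 + 32 = -7
|a| = sqrt(9+64) = 8.5440
|b| = sqrt(169+16) = 13.6015
cos(theta) = -7/(sqrt(73)*sqrt(185)) = -7/sqrt(13505) = -0.060235
theta = arccos(-7/sqrt(13505)) = 93.4533 degrees

a·b = -7, theta = 93.4533 deg


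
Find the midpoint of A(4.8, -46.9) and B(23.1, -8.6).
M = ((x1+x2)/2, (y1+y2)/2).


Mx = (4.8 + 23.1)/2 = 27.9/2 = 13.9500
My = (-46.9 - 8.6)/2 = -55.5/2 = -27.7500

(13.9500, -27.7500)


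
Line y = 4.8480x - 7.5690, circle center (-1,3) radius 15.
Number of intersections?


Substitute y = 4.8480x - 7.5690: (x+ 1)^2 + (4.8480x- 7.5690-3)^2 = 225
Expand to Ax^2 + Bx + C = 0, where b-k = -10.569
A = 1+m^2 = 24.503104
B = 2(m(b-k) - h) = 2(4.8480*(-10.569) + 1) = -100.477024
C = h^2 + (b-k)^2 - r^2 = 1 + 111.703761 - 225 = -112.296239
disc = B^2-4AC = 10095.6324 + 11006.4257 = 21102.0581
disc > 0

2 intersection points


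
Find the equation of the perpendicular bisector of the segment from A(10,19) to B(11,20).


Midpoint = (10.5, 19.5)
Slope of AB = dy/dx = 1/1 = 1.0000
Perp slope = -dx/dy = -1/1 = -1.0000
b = My - (perp slope)*Mx = 19.5 + (1*10.5)/1 = 19.5 + 10.5000 = 30.0000

y = -1.0000x + 30.0000


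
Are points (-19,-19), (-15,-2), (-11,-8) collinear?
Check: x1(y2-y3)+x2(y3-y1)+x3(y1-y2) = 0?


-19*(-2+ 8) - 15*(-8+ 19) - 11*(-19+ 2)
= -114 - 165 + 187 = -92

No, not collinear (determinant = -92)


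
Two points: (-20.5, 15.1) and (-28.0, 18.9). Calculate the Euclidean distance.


dx = -28.0 + 20.5 = -7.5
dy = 18.9 - 15.1 = 3.8
d = sqrt(56.25 + 14.44) = sqrt(70.69) = 8.4077

8.4077


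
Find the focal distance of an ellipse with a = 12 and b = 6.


c^2 = 12^2 - 6^2 = 144 - 36 = 108
c = sqrt(108) = 10.3923

c = 10.3923


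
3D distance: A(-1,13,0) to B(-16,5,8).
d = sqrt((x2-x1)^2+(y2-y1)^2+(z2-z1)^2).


dx=-15, dy=-8, dz=8
d = sqrt(225+64+64) = sqrt(353) = 18.7883

18.7883


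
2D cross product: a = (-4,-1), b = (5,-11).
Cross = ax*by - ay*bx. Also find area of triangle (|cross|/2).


cross = -4*(-11) + 1*5 = 44 + 5 = 49
Triangle area = |49|/2 = 49/2 = 24.5000

cross = 49, triangle area = 24.5000


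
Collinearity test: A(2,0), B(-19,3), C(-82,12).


2*(3-12) - 19*(12-0) - 82*(0-3)
= -18 - 228 + 246 = 0

Yes, collinear (determinant = 0)


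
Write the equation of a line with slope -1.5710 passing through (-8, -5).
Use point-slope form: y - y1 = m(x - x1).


y + 5 = -1.5710(x + 8)
y = -1.5710x - 5 + 1.5710*(-8)
y = -1.5710x - 17.5680

y = -1.5710x - 17.5680


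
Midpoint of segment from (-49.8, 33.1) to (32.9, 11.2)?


Mx = (-49.8 + 32.9)/2 = -16.9/2 = -8.4500
My = (33.1 + 11.2)/2 = 44.3/2 = 22.1500

(-8.4500, 22.1500)


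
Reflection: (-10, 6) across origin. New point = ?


Reflection rule for origin: (-x, -y)
(-10, 6) -> (10, -6)

(10, -6)


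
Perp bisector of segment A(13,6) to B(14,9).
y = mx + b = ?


Midpoint = (13.5, 7.5)
Slope of AB = dy/dx = 3/1 = 3.0000
Perp slope = -dx/dy = -1/3 = -0.3333
b = My - (perp slope)*Mx = 7.5 + (1*13.5)/3 = 7.5 + 4.5000 = 12.0000

y = -0.3333x + 12.0000


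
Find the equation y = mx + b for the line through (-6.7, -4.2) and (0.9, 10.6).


m = (14.8)/(7.6) = 1.9474
b = y1 - m*x1 = -4.2 - (14.8*(-6.7))/(7.6) = -4.2 + 13.0474 = 8.8474

y = 1.9474x + 8.8474


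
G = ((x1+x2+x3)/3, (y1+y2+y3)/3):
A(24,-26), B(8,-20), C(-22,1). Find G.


Gx = (24+8- 22)/3 = 10/3 = 3.3333
Gy = (-26- 20+1)/3 = -45/3 = -15.0000

G = (3.3333, -15.0000)


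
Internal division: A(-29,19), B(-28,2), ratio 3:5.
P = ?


Px = (3*(-28) + 5*(-29))/8 = -229/8 = -28.6250
Py = (3*2 + 5*19)/8 = 101/8 = 12.6250

P = (-28.6250, 12.6250)


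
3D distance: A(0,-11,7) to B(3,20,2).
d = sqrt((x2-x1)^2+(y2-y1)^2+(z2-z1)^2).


dx=3, dy=31, dz=-5
d = sqrt(9+961+25) = sqrt(995) = 31.5436

31.5436


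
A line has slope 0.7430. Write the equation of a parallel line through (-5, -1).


Parallel lines have equal slopes.
m2 = 0.7430
b2 = -1 - 0.7430*(-5) = 2.7150

y = 0.7430x + 2.7150


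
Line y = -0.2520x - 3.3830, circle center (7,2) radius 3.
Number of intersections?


Substitute y = -0.2520x - 3.3830: (x-7)^2 + (-0.2520x- 3.3830-2)^2 = 9
Expand to Ax^2 + Bx + C = 0, where b-k = -5.383
A = 1+m^2 = 1.063504
B = 2(m(b-k) - h) = 2(-0.2520*(-5.383) - 7) = -11.286968
C = h^2 + (b-k)^2 - r^2 = 49 + 28.976689 - 9 = 68.976689
disc = B^2-4AC = 127.3956 - 293.4279 = -166.0323
disc < 0

0 intersection points


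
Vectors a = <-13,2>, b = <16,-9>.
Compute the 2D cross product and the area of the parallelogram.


cross = -13*(-9) - 2*16 = 117 - 32 = 85
Parallelogram area = |85| = 85

cross = 85, parallelogram area = 85


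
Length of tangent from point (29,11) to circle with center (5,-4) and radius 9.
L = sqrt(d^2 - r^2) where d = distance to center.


d = sqrt((29-5)^2 + (11+ 4)^2) = sqrt(576+225) = 28.3019
L = sqrt(801.0000 - 81) = sqrt(720.0000) = 26.8328

26.8328


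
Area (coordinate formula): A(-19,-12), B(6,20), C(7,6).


-19*(20-6) = -266
6*(6+ 12) = 108
7*(-12-20) = -224
sum = -382
Area = |-382|/2 = 191.0000

191.0000 sq units


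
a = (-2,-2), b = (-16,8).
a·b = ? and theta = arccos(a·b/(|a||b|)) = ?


a·b = -2*(-16) - 2*8 = 32 - 16 = 16
|a| = sqrt(4+4) = 2.8284
|b| = sqrt(256+64) = 17.8885
cos(theta) = 16/(sqrt(8)*sqrt(320)) = 16/sqrt(2560) = 0.316228
theta = arccos(16/sqrt(2560)) = 71.5651 degrees

a·b = 16, theta = 71.5651 deg


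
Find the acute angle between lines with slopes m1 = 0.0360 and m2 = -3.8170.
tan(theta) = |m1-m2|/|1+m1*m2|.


m1-m2 = 3.853
1+m1*m2 = 0.862588
tan(theta) = |3.853/0.862588| = 4.466791
theta = arctan(|3.853/0.862588|) = 77.3810 degrees (acute angle)

77.3810 degrees


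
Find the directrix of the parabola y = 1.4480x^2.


a = 1.4480
1/(4a) = 0.1727
directrix: y = -0.1727 = -0.1727

y = -0.1727


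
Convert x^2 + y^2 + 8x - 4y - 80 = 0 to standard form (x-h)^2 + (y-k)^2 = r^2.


h = -D/2 = -8/2 = -4
k = -E/2 = 4/2 = 2
r^2 = h^2 + k^2 - F = 16 + 4 + 80 = 100
r = 10

Center (-4, 2), radius = 10


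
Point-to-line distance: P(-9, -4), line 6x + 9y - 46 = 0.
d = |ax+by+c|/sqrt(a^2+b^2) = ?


|6*(-9) + 9*(-4) - 46| = |-136| = 136
sqrt(36 + 81) = sqrt(117) = 10.8167
d = 136/sqrt(117) = 12.5732

12.5732


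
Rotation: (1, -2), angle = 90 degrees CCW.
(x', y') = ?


cos(90) = 0, sin(90) = 1
x' = 1*0 + 2*1 = 2
y' = 1*1 - 2*0 = 1

(2, 1)


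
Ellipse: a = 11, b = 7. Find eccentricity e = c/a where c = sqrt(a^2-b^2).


c = sqrt(121-49) = sqrt(72) = 8.4853
e = c/a = sqrt(72)/11 = 0.7714

e = 0.7714


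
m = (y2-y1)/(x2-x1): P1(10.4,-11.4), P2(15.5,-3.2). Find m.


dy = -3.2 + 11.4 = 8.2
dx = 15.5 - 10.4 = 5.1
m = 8.2/5.1 = 1.6078

m = 1.6078


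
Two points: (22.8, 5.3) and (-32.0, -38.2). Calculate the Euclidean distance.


dx = -32.0 - 22.8 = -54.8
dy = -38.2 - 5.3 = -43.5
d = sqrt(3003.04 + 1892.25) = sqrt(4895.29) = 69.9663

69.9663


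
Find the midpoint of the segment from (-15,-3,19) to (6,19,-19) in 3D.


Mx = (-15+6)/2 = -4.5000
My = (-3+19)/2 = 8.0000
Mz = (19- 19)/2 = 0

M = (-4.5000, 8.0000, 0)


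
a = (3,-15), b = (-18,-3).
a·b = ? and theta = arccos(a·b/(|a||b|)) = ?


a·b = 3*(-18) - 15*(-3) = -54 + 45 = -9
|a| = sqrt(9+225) = 15.2971
|b| = sqrt(324+9) = 18.2483
cos(theta) = -9/(sqrt(234)*sqrt(333)) = -9/sqrt(77922) = -0.032241
theta = arccos(-9/sqrt(77922)) = 91.8476 degrees

a·b = -9, theta = 91.8476 deg


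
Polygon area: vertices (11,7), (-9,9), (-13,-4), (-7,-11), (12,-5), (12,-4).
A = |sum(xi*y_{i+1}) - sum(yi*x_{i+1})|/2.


sum(xi*y_{i+1}) = 11*9 - 9*(-4) - 13*(-11) - 7*(-5) + 12*(-4) + 12*7 = 349
sum(yi*x_{i+1}) = 7*(-9) + 9*(-13) - 4*(-7) - 11*12 - 5*12 - 4*11 = -388
Area = |349 + 388|/2 = 737/2 = 368.5000

368.5000 sq units


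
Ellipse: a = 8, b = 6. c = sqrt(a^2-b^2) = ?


c^2 = 8^2 - 6^2 = 64 - 36 = 28
c = sqrt(28) = 5.2915

c = 5.2915


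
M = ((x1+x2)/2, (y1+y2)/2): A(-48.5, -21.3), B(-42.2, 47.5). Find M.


Mx = (-48.5 - 42.2)/2 = -90.7/2 = -45.3500
My = (-21.3 + 47.5)/2 = 26.2/2 = 13.1000

(-45.3500, 13.1000)


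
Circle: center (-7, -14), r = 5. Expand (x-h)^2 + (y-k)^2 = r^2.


(x+ 7)^2 + (y+ 14)^2 = 5^2
D = -2h = 14, E = -2k = 28
F = h^2+k^2-r^2 = 49+196-25 = 220

x^2 + y^2 + 14x + 28y + 220 = 0


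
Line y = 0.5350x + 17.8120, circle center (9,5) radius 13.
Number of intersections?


Substitute y = 0.5350x + 17.8120: (x-9)^2 + (0.5350x+17.8120-5)^2 = 169
Expand to Ax^2 + Bx + C = 0, where b-k = 12.812
A = 1+m^2 = 1.286225
B = 2(m(b-k) - h) = 2(0.5350*12.812 - 9) = -4.29116
C = h^2 + (b-k)^2 - r^2 = 81 + 164.147344 - 169 = 76.147344
disc = B^2-4AC = 18.4141 - 391.7705 = -373.3564
disc < 0

0 intersection points


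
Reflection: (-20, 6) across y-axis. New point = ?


Reflection rule for y-axis: (-x, y)
(-20, 6) -> (20, 6)

(20, 6)


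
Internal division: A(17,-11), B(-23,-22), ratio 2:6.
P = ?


Px = (2*(-23) + 6*17)/8 = 56/8 = 7.0000
Py = (2*(-22) + 6*(-11))/8 = -110/8 = -13.7500

P = (7.0000, -13.7500)


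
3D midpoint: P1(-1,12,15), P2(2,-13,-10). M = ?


Mx = (-1+2)/2 = 0.5000
My = (12- 13)/2 = -0.5000
Mz = (15- 10)/2 = 2.5000

M = (0.5000, -0.5000, 2.5000)


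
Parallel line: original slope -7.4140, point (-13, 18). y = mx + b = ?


Parallel lines have equal slopes.
m2 = -7.4140
b2 = 18 + 7.4140*(-13) = -78.3820

y = -7.4140x - 78.3820


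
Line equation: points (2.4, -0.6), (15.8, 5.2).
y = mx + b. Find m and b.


m = (5.8)/(13.4) = 0.4328
b = y1 - m*x1 = -0.6 - (5.8*2.4)/(13.4) = -0.6 - 1.0388 = -1.6388

y = 0.4328x - 1.6388


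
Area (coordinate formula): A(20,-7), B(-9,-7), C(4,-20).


20*(-7+ 20) = 260
-9*(-20+ 7) = 117
4*(-7+ 7) = 0
sum = 377
Area = |377|/2 = 188.5000

188.5000 sq units


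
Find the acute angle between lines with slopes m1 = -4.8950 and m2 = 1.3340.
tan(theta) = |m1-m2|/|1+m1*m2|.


m1-m2 = -6.229
1+m1*m2 = -5.52993
tan(theta) = |-6.229/(-5.52993)| = 1.126416
theta = arctan(|-6.229/(-5.52993)|) = 48.4022 degrees (acute angle)

48.4022 degrees


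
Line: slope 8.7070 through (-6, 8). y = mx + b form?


y - 8 = 8.7070(x + 6)
y = 8.7070x + 8 - 8.7070*(-6)
y = 8.7070x + 60.2420

y = 8.7070x + 60.2420


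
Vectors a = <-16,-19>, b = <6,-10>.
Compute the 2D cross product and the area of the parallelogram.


cross = -16*(-10) + 19*6 = 160 + 114 = 274
Parallelogram area = |274| = 274

cross = 274, parallelogram area = 274


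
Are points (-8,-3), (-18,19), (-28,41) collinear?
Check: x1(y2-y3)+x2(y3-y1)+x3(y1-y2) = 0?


-8*(19-41) - 18*(41+ 3) - 28*(-3-19)
= 176 - 792 + 616 = 0

Yes, collinear (determinant = 0)


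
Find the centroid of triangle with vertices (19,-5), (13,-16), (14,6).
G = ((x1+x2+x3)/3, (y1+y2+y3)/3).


Gx = (19+13+14)/3 = 46/3 = 15.3333
Gy = (-5- 16+6)/3 = -15/3 = -5.0000

G = (15.3333, -5.0000)


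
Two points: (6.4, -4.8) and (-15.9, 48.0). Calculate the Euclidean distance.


dx = -15.9 - 6.4 = -22.3
dy = 48.0 + 4.8 = 52.8
d = sqrt(497.29 + 2787.84) = sqrt(3285.13) = 57.3161

57.3161


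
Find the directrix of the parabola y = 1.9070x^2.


a = 1.9070
1/(4a) = 0.1311
directrix: y = -0.1311 = -0.1311

y = -0.1311


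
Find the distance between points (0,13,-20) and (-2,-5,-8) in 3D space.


dx=-2, dy=-18, dz=12
d = sqrt(4+324+144) = sqrt(472) = 21.7256

21.7256


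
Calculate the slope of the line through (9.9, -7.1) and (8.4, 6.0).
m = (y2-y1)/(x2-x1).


dy = 6.0 + 7.1 = 13.1
dx = 8.4 - 9.9 = -1.5
m = 13.1/(-1.5) = -8.7333

m = -8.7333


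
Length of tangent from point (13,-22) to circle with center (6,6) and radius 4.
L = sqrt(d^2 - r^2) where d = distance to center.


d = sqrt((13-6)^2 + (-22-6)^2) = sqrt(49+784) = 28.8617
L = sqrt(833.0000 - 16) = sqrt(817.0000) = 28.5832

28.5832


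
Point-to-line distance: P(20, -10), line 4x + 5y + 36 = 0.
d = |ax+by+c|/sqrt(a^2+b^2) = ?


|4*20 + 5*(-10) + 36| = |66| = 66
sqrt(16 + 25) = sqrt(41) = 6.4031
d = 66/sqrt(41) = 10.3075

10.3075


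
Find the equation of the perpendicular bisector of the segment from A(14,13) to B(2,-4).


Midpoint = (8, 4.5)
Slope of AB = dy/dx = -17/(-12) = 1.4167
Perp slope = -dx/dy = -12/17 = -0.7059
b = My - (perp slope)*Mx = 4.5 + (-12*8)/(-17) = 4.5 + 5.6471 = 10.1471

y = -0.7059x + 10.1471


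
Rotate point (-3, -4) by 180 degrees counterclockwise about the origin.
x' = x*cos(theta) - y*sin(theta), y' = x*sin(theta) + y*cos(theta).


cos(180) = -1, sin(180) = 0
x' = -3*(-1) + 4*0 = 3
y' = -3*0 - 4*(-1) = 4

(3, 4)


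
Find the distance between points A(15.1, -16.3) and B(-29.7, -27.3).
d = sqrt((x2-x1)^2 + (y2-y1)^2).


dx = -29.7 - 15.1 = -44.8
dy = -27.3 + 16.3 = -11.0
d = sqrt(2007.04 + 121.0) = sqrt(2128.04) = 46.1307

46.1307


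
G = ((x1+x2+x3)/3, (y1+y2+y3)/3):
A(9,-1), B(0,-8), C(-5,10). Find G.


Gx = (9+0- 5)/3 = 4/3 = 1.3333
Gy = (-1- 8+10)/3 = 1/3 = 0.3333

G = (1.3333, 0.3333)


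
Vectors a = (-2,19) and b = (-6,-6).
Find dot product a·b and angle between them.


a·b = -2*(-6) + 19*(-6) = 12 - 114 = -102
|a| = sqrt(4+361) = 19.1050
|b| = sqrt(36+36) = 8.4853
cos(theta) = -102/(sqrt(365)*sqrt(72)) = -102/sqrt(26280) = -0.629198
theta = arccos(-102/sqrt(26280)) = 128.9910 degrees

a·b = -102, theta = 128.9910 deg


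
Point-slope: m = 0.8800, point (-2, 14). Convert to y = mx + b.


y - 14 = 0.8800(x + 2)
y = 0.8800x + 14 - 0.8800*(-2)
y = 0.8800x + 15.7600

y = 0.8800x + 15.7600


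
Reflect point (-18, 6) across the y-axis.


Reflection rule for y-axis: (-x, y)
(-18, 6) -> (18, 6)

(18, 6)


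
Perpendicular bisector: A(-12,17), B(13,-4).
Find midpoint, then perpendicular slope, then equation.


Midpoint = (0.5, 6.5)
Slope of AB = dy/dx = -21/25 = -0.8400
Perp slope = -dx/dy = 25/21 = 1.1905
b = My - (perp slope)*Mx = 6.5 + (25*0.5)/(-21) = 6.5 - 0.5952 = 5.9048

y = 1.1905x + 5.9048


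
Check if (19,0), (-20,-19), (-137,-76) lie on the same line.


19*(-19+ 76) - 20*(-76-0) - 137*(0+ 19)
= 1083 + 1520 - 2603 = 0

Yes, collinear (determinant = 0)


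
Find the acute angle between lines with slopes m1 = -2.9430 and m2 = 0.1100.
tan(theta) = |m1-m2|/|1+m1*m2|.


m1-m2 = -3.053
1+m1*m2 = 0.67627
tan(theta) = |-3.053/0.67627| = 4.514469
theta = arctan(|-3.053/0.67627|) = 77.5101 degrees (acute angle)

77.5101 degrees


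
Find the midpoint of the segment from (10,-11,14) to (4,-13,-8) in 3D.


Mx = (10+4)/2 = 7.0000
My = (-11- 13)/2 = -12.0000
Mz = (14- 8)/2 = 3.0000

M = (7.0000, -12.0000, 3.0000)


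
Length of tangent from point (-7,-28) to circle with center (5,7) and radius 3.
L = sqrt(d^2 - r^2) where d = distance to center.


d = sqrt((-7-5)^2 + (-28-7)^2) = sqrt(144+1225) = 37.0000
L = sqrt(1369.0000 - 9) = sqrt(1360.0000) = 36.8782

36.8782


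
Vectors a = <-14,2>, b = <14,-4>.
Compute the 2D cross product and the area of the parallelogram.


cross = -14*(-4) - 2*14 = 56 - 28 = 28
Parallelogram area = |28| = 28

cross = 28, parallelogram area = 28


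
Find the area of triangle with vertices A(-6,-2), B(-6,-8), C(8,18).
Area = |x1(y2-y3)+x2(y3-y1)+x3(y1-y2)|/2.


-6*(-8-18) = 156
-6*(18+ 2) = -120
8*(-2+ 8) = 48
sum = 84
Area = |84|/2 = 42.0000

42.0000 sq units


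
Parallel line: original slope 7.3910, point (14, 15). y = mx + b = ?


Parallel lines have equal slopes.
m2 = 7.3910
b2 = 15 - 7.3910*14 = -88.4740

y = 7.3910x - 88.4740


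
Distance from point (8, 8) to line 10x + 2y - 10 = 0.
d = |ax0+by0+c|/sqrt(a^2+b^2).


|10*8 + 2*8 - 10| = |86| = 86
sqrt(100 + 4) = sqrt(104) = 10.1980
d = 86/sqrt(104) = 8.4330

8.4330


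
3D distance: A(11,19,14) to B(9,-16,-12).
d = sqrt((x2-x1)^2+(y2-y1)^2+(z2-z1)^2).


dx=-2, dy=-35, dz=-26
d = sqrt(4+1225+676) = sqrt(1905) = 43.6463

43.6463


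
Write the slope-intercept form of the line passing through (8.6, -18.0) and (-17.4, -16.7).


m = (1.3)/(-26.0) = -0.0500
b = y1 - m*x1 = -18.0 - (1.3*8.6)/(-26.0) = -18.0 + 0.4300 = -17.5700

y = -0.0500x - 17.5700


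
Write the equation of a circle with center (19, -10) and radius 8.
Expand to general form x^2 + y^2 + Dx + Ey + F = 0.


(x-19)^2 + (y+ 10)^2 = 8^2
D = -2h = -38, E = -2k = 20
F = h^2+k^2-r^2 = 361+100-64 = 397

x^2 + y^2 - 38x + 20y + 397 = 0


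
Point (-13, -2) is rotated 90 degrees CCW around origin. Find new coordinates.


cos(90) = 0, sin(90) = 1
x' = -13*0 + 2*1 = 2
y' = -13*1 - 2*0 = -13

(2, -13)


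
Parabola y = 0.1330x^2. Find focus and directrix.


a = 0.1330
1/(4a) = 1.8797
Focus = (0, 1.8797)
Directrix: y = -1.8797

Focus = (0, 1.8797), Directrix: y = -1.8797


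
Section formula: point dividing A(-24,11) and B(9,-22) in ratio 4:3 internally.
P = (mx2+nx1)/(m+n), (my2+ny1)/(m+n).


Px = (4*9 + 3*(-24))/7 = -36/7 = -5.1429
Py = (4*(-22) + 3*11)/7 = -55/7 = -7.8571

P = (-5.1429, -7.8571)


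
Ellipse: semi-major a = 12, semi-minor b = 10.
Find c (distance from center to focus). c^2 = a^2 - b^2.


c^2 = 12^2 - 10^2 = 144 - 100 = 44
c = sqrt(44) = 6.6332

c = 6.6332


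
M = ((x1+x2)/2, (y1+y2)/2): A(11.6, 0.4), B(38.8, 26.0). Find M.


Mx = (11.6 + 38.8)/2 = 50.4/2 = 25.2000
My = (0.4 + 26.0)/2 = 26.4/2 = 13.2000

(25.2000, 13.2000)


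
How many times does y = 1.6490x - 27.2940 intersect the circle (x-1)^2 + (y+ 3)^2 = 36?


Substitute y = 1.6490x - 27.2940: (x-1)^2 + (1.6490x- 27.2940+ 3)^2 = 36
Expand to Ax^2 + Bx + C = 0, where b-k = -24.294
A = 1+m^2 = 3.719201
B = 2(m(b-k) - h) = 2(1.6490*(-24.294) - 1) = -82.121612
C = h^2 + (b-k)^2 - r^2 = 1 + 590.198436 - 36 = 555.198436
disc = B^2-4AC = 6743.9592 - 8259.5783 = -1515.6191
disc < 0

0 intersection points


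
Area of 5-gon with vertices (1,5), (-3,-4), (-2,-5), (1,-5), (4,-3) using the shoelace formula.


sum(xi*y_{i+1}) = 1*(-4) - 3*(-5) - 2*(-5) + 1*(-3) + 4*5 = 38
sum(yi*x_{i+1}) = 5*(-3) - 4*(-2) - 5*1 - 5*4 - 3*1 = -35
Area = |38 + 35|/2 = 73/2 = 36.5000

36.5000 sq units


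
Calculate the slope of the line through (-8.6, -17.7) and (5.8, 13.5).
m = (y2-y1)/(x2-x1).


dy = 13.5 + 17.7 = 31.2
dx = 5.8 + 8.6 = 14.4
m = 31.2/14.4 = 2.1667

m = 2.1667


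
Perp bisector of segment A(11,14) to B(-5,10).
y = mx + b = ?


Midpoint = (3, 12)
Slope of AB = dy/dx = -4/(-16) = 0.2500
Perp slope = -dx/dy = -16/4 = -4.0000
b = My - (perp slope)*Mx = 12 + (-16*3)/(-4) = 12 + 12.0000 = 24.0000

y = -4.0000x + 24.0000


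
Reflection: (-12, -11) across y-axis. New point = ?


Reflection rule for y-axis: (-x, y)
(-12, -11) -> (12, -11)

(12, -11)


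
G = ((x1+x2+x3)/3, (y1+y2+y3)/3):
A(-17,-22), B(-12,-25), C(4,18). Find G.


Gx = (-17- 12+4)/3 = -25/3 = -8.3333
Gy = (-22- 25+18)/3 = -29/3 = -9.6667

G = (-8.3333, -9.6667)


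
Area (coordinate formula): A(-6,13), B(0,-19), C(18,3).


-6*(-19-3) = 132
0*(3-13) = 0
18*(13+ 19) = 576
sum = 708
Area = |708|/2 = 354.0000

354.0000 sq units


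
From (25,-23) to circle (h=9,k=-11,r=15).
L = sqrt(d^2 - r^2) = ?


d = sqrt((25-9)^2 + (-23+ 11)^2) = sqrt(256+144) = 20.0000
L = sqrt(400.0000 - 225) = sqrt(175.0000) = 13.2288

13.2288


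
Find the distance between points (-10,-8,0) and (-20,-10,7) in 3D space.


dx=-10, dy=-2, dz=7
d = sqrt(100+4+49) = sqrt(153) = 12.3693

12.3693


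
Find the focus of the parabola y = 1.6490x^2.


a = 1.6490
4a = 6.5960
focus = (0, 1/6.5960) = (0, 0.1516)

Focus = (0, 0.1516)


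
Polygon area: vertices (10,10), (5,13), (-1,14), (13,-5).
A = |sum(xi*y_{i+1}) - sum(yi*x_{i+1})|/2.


sum(xi*y_{i+1}) = 10*13 + 5*14 - 1*(-5) + 13*10 = 335
sum(yi*x_{i+1}) = 10*5 + 13*(-1) + 14*13 - 5*10 = 169
Area = |335 - 169|/2 = 166/2 = 83.0000

83.0000 sq units


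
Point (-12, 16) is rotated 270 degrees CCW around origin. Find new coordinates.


cos(270) = 0, sin(270) = -1
x' = -12*0 - 16*(-1) = 16
y' = -12*(-1) + 16*0 = 12

(16, 12)


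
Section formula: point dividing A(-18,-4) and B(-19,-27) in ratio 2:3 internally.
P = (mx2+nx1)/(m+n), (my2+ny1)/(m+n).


Px = (2*(-19) + 3*(-18))/5 = -92/5 = -18.4000
Py = (2*(-27) + 3*(-4))/5 = -66/5 = -13.2000

P = (-18.4000, -13.2000)


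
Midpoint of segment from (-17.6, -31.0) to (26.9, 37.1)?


Mx = (-17.6 + 26.9)/2 = 9.3/2 = 4.6500
My = (-31.0 + 37.1)/2 = 6.1/2 = 3.0500

(4.6500, 3.0500)


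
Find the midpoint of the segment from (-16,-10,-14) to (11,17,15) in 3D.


Mx = (-16+11)/2 = -2.5000
My = (-10+17)/2 = 3.5000
Mz = (-14+15)/2 = 0.5000

M = (-2.5000, 3.5000, 0.5000)


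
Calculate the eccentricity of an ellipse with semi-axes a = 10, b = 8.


c = sqrt(100-64) = sqrt(36) = 6.0000
e = c/a = 6/10 = 0.6000

e = 0.6000


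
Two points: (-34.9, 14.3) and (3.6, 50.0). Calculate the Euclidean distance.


dx = 3.6 + 34.9 = 38.5
dy = 50.0 - 14.3 = 35.7
d = sqrt(1482.25 + 1274.49) = sqrt(2756.74) = 52.5047

52.5047


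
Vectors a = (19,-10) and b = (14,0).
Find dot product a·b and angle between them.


a·b = 19*14 - 10*0 = 266 + 0 = 266
|a| = sqrt(361+100) = 21.4709
|b| = sqrt(196+0) = 14.0000
cos(theta) = 266/(sqrt(461)*sqrt(196)) = 266/sqrt(90356) = 0.884918
theta = arccos(266/sqrt(90356)) = 27.7585 degrees

a·b = 266, theta = 27.7585 deg


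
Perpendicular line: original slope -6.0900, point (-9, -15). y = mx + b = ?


Perpendicular slope = -1/m1 = -1/(-6.0900) = 0.1642
b2 = y0 - m2*x0 = -15 - 9/(-6.0900) = -15 + 1.4778 = -13.5222

y = 0.1642x - 13.5222


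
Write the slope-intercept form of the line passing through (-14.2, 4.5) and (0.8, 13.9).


m = (9.4)/(15.0) = 0.6267
b = y1 - m*x1 = 4.5 - (9.4*(-14.2))/(15.0) = 4.5 + 8.8987 = 13.3987

y = 0.6267x + 13.3987


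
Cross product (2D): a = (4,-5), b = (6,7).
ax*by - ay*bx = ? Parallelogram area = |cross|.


cross = 4*7 + 5*6 = 28 + 30 = 58
Parallelogram area = |58| = 58

cross = 58, parallelogram area = 58


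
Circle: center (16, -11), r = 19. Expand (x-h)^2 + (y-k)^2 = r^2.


(x-16)^2 + (y+ 11)^2 = 19^2
D = -2h = -32, E = -2k = 22
F = h^2+k^2-r^2 = 256+121-361 = 16

x^2 + y^2 - 32x + 22y + 16 = 0


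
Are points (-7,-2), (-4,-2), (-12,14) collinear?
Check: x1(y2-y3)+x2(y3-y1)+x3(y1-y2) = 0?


-7*(-2-14) - 4*(14+ 2) - 12*(-2+ 2)
= 112 - 64 + 0 = 48

No, not collinear (determinant = 48)


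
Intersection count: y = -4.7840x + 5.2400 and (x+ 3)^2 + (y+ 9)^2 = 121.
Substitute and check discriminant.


Substitute y = -4.7840x + 5.2400: (x+ 3)^2 + (-4.7840x+5.2400+ 9)^2 = 121
Expand to Ax^2 + Bx + C = 0, where b-k = 14.24
A = 1+m^2 = 23.886656
B = 2(m(b-k) - h) = 2(-4.7840*14.24 + 3) = -130.24832
C = h^2 + (b-k)^2 - r^2 = 9 + 202.7776 - 121 = 90.7776
disc = B^2-4AC = 16964.6249 - 8673.4932 = 8291.1317
disc > 0

2 intersection points


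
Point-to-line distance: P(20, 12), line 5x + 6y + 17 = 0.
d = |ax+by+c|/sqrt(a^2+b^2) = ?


|5*20 + 6*12 + 17| = |189| = 189
sqrt(25 + 36) = sqrt(61) = 7.8102
d = 189/sqrt(61) = 24.1990

24.1990


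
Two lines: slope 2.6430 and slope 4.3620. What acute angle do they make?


m1-m2 = -1.719
1+m1*m2 = 12.528766
tan(theta) = |-1.719/12.528766| = 0.137204
theta = arctan(|-1.719/12.528766|) = 7.8124 degrees (acute angle)

7.8124 degrees


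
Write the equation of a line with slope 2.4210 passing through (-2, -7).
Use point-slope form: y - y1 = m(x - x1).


y + 7 = 2.4210(x + 2)
y = 2.4210x - 7 - 2.4210*(-2)
y = 2.4210x - 2.1580

y = 2.4210x - 2.1580


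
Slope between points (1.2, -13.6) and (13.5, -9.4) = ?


dy = -9.4 + 13.6 = 4.2
dx = 13.5 - 1.2 = 12.3
m = 4.2/12.3 = 0.3415

m = 0.3415


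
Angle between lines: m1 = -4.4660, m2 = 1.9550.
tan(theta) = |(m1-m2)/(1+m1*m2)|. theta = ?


m1-m2 = -6.421
1+m1*m2 = -7.73103
tan(theta) = |-6.421/(-7.73103)| = 0.830549
theta = arctan(|-6.421/(-7.73103)|) = 39.7113 degrees (acute angle)

39.7113 degrees


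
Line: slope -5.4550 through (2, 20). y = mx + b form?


y - 20 = -5.4550(x - 2)
y = -5.4550x + 20 + 5.4550*2
y = -5.4550x + 30.9100

y = -5.4550x + 30.9100


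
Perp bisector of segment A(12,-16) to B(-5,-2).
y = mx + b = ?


Midpoint = (3.5, -9)
Slope of AB = dy/dx = 14/(-17) = -0.8235
Perp slope = -dx/dy = 17/14 = 1.2143
b = My - (perp slope)*Mx = -9 + (-17*3.5)/14 = -9 - 4.2500 = -13.2500

y = 1.2143x - 13.2500


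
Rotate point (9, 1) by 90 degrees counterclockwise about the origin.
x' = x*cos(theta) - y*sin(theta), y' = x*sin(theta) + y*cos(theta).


cos(90) = 0, sin(90) = 1
x' = 9*0 - 1*1 = -1
y' = 9*1 + 1*0 = 9

(-1, 9)


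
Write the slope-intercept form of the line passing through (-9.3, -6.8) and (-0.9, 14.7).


m = (21.5)/(8.4) = 2.5595
b = y1 - m*x1 = -6.8 - (21.5*(-9.3))/(8.4) = -6.8 + 23.8036 = 17.0036

y = 2.5595x + 17.0036


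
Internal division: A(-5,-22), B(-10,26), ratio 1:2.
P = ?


Px = (1*(-10) + 2*(-5))/3 = -20/3 = -6.6667
Py = (1*26 + 2*(-22))/3 = -18/3 = -6.0000

P = (-6.6667, -6.0000)


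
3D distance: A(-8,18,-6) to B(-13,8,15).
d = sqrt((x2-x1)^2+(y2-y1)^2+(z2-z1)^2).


dx=-5, dy=-10, dz=21
d = sqrt(25+100+441) = sqrt(566) = 23.7908

23.7908


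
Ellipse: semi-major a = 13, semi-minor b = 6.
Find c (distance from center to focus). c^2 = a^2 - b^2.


c^2 = 13^2 - 6^2 = 169 - 36 = 133
c = sqrt(133) = 11.5326

c = 11.5326


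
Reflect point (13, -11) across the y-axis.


Reflection rule for y-axis: (-x, y)
(13, -11) -> (-13, -11)

(-13, -11)


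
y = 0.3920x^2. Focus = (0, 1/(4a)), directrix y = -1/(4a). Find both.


a = 0.3920
1/(4a) = 0.6378
Focus = (0, 0.6378)
Directrix: y = -0.6378

Focus = (0, 0.6378), Directrix: y = -0.6378


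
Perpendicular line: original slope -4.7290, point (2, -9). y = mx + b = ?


Perpendicular slope = -1/m1 = -1/(-4.7290) = 0.2115
b2 = y0 - m2*x0 = -9 + 2/(-4.7290) = -9 - 0.4229 = -9.4229

y = 0.2115x - 9.4229


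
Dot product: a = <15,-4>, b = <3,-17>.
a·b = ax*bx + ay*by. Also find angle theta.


a·b = 15*3 - 4*(-17) = 45 + 68 = 113
|a| = sqrt(225+16) = 15.5242
|b| = sqrt(9+289) = 17.2627
cos(theta) = 113/(sqrt(241)*sqrt(298)) = 113/sqrt(71818) = 0.421659
theta = arccos(113/sqrt(71818)) = 65.0606 degrees

a·b = 113, theta = 65.0606 deg


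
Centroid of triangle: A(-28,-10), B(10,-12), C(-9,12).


Gx = (-28+10- 9)/3 = -27/3 = -9.0000
Gy = (-10- 12+12)/3 = -10/3 = -3.3333

G = (-9.0000, -3.3333)


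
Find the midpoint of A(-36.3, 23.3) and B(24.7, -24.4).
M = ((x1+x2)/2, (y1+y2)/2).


Mx = (-36.3 + 24.7)/2 = -11.6/2 = -5.8000
My = (23.3 - 24.4)/2 = -1.1/2 = -0.5500

(-5.8000, -0.5500)


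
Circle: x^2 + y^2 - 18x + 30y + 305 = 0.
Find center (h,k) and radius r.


h = -D/2 = 18/2 = 9
k = -E/2 = -30/2 = -15
r^2 = h^2 + k^2 - F = 81 + 225 - 305 = 1
r = 1

Center (9, -15), radius = 1


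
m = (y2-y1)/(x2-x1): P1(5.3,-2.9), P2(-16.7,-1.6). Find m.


dy = -1.6 + 2.9 = 1.3
dx = -16.7 - 5.3 = -22.0
m = 1.3/(-22.0) = -0.0591

m = -0.0591


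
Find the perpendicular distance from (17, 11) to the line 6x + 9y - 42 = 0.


|6*17 + 9*11 - 42| = |159| = 159
sqrt(36 + 81) = sqrt(117) = 10.8167
d = 159/sqrt(117) = 14.6996

14.6996


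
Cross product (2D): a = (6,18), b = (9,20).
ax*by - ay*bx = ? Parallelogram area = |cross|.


cross = 6*20 - 18*9 = 120 - 162 = -42
Parallelogram area = |-42| = 42

cross = -42, parallelogram area = 42


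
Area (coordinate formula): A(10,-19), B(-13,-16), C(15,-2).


10*(-16+ 2) = -140
-13*(-2+ 19) = -221
15*(-19+ 16) = -45
sum = -406
Area = |-406|/2 = 203.0000

203.0000 sq units


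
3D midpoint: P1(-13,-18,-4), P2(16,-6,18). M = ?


Mx = (-13+16)/2 = 1.5000
My = (-18- 6)/2 = -12.0000
Mz = (-4+18)/2 = 7.0000

M = (1.5000, -12.0000, 7.0000)


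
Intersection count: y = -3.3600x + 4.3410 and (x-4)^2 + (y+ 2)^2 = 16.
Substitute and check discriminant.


Substitute y = -3.3600x + 4.3410: (x-4)^2 + (-3.3600x+4.3410+ 2)^2 = 16
Expand to Ax^2 + Bx + C = 0, where b-k = 6.341
A = 1+m^2 = 12.2896
B = 2(m(b-k) - h) = 2(-3.3600*6.341 - 4) = -50.61152
C = h^2 + (b-k)^2 - r^2 = 16 + 40.208281 - 16 = 40.208281
disc = B^2-4AC = 2561.5260 - 1976.5748 = 584.9512
disc > 0

2 intersection points


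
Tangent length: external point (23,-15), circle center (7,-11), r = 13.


d = sqrt((23-7)^2 + (-15+ 11)^2) = sqrt(256+16) = 16.4924
L = sqrt(272.0000 - 169) = sqrt(103.0000) = 10.1489

10.1489


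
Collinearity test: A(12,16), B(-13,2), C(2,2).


12*(2-2) - 13*(2-16) + 2*(16-2)
= 0 + 182 + 28 = 210

No, not collinear (determinant = 210)


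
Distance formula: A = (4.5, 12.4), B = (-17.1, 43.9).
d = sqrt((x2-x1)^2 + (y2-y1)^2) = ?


dx = -17.1 - 4.5 = -21.6
dy = 43.9 - 12.4 = 31.5
d = sqrt(466.56 + 992.25) = sqrt(1458.81) = 38.1944

38.1944


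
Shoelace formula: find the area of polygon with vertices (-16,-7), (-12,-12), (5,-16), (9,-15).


sum(xi*y_{i+1}) = -16*(-12) - 12*(-16) + 5*(-15) + 9*(-7) = 246
sum(yi*x_{i+1}) = -7*(-12) - 12*5 - 16*9 - 15*(-16) = 120
Area = |246 - 120|/2 = 126/2 = 63.0000

63.0000 sq units
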